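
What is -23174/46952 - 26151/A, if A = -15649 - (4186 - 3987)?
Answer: 107572525/93011912 ≈ 1.1565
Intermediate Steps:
A = -15848 (A = -15649 - 1*199 = -15649 - 199 = -15848)
-23174/46952 - 26151/A = -23174/46952 - 26151/(-15848) = -23174*1/46952 - 26151*(-1/15848) = -11587/23476 + 26151/15848 = 107572525/93011912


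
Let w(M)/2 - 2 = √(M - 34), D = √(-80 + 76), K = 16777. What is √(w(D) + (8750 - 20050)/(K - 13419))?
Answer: √(1789814 + 5638082*√2*√(-17 + I))/1679 ≈ 2.5185 + 2.3163*I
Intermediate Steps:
D = 2*I (D = √(-4) = 2*I ≈ 2.0*I)
w(M) = 4 + 2*√(-34 + M) (w(M) = 4 + 2*√(M - 34) = 4 + 2*√(-34 + M))
√(w(D) + (8750 - 20050)/(K - 13419)) = √((4 + 2*√(-34 + 2*I)) + (8750 - 20050)/(16777 - 13419)) = √((4 + 2*√(-34 + 2*I)) - 11300/3358) = √((4 + 2*√(-34 + 2*I)) - 11300*1/3358) = √((4 + 2*√(-34 + 2*I)) - 5650/1679) = √(1066/1679 + 2*√(-34 + 2*I))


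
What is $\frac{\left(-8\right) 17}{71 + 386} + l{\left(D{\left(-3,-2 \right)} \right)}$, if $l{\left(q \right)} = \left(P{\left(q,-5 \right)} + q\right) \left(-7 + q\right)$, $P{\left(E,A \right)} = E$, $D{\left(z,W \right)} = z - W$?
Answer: $\frac{7176}{457} \approx 15.702$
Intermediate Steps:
$l{\left(q \right)} = 2 q \left(-7 + q\right)$ ($l{\left(q \right)} = \left(q + q\right) \left(-7 + q\right) = 2 q \left(-7 + q\right)$)
$\frac{\left(-8\right) 17}{71 + 386} + l{\left(D{\left(-3,-2 \right)} \right)} = \frac{\left(-8\right) 17}{71 + 386} + 2 \left(-3 - -2\right) \left(-7 - 1\right) = \frac{1}{457} \left(-136\right) + 2 \left(-3 + 2\right) \left(-7 + \left(-3 + 2\right)\right) = \frac{1}{457} \left(-136\right) + 2 \left(-1\right) \left(-7 - 1\right) = - \frac{136}{457} + 2 \left(-1\right) \left(-8\right) = - \frac{136}{457} + 16 = \frac{7176}{457}$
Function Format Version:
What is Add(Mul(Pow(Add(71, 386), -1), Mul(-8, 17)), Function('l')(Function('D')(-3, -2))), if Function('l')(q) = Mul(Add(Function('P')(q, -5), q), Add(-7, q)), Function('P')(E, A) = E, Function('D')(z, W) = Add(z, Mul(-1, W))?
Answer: Rational(7176, 457) ≈ 15.702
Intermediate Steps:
Function('l')(q) = Mul(2, q, Add(-7, q)) (Function('l')(q) = Mul(Add(q, q), Add(-7, q)) = Mul(Mul(2, q), Add(-7, q)) = Mul(2, q, Add(-7, q)))
Add(Mul(Pow(Add(71, 386), -1), Mul(-8, 17)), Function('l')(Function('D')(-3, -2))) = Add(Mul(Pow(Add(71, 386), -1), Mul(-8, 17)), Mul(2, Add(-3, Mul(-1, -2)), Add(-7, Add(-3, Mul(-1, -2))))) = Add(Mul(Pow(457, -1), -136), Mul(2, Add(-3, 2), Add(-7, Add(-3, 2)))) = Add(Mul(Rational(1, 457), -136), Mul(2, -1, Add(-7, -1))) = Add(Rational(-136, 457), Mul(2, -1, -8)) = Add(Rational(-136, 457), 16) = Rational(7176, 457)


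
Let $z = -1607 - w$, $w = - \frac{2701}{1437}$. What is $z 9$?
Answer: $- \frac{6919674}{479} \approx -14446.0$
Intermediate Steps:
$w = - \frac{2701}{1437}$ ($w = \left(-2701\right) \frac{1}{1437} = - \frac{2701}{1437} \approx -1.8796$)
$z = - \frac{2306558}{1437}$ ($z = -1607 - - \frac{2701}{1437} = -1607 + \frac{2701}{1437} = - \frac{2306558}{1437} \approx -1605.1$)
$z 9 = \left(- \frac{2306558}{1437}\right) 9 = - \frac{6919674}{479}$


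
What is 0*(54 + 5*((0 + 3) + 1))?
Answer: 0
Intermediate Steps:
0*(54 + 5*((0 + 3) + 1)) = 0*(54 + 5*(3 + 1)) = 0*(54 + 5*4) = 0*(54 + 20) = 0*74 = 0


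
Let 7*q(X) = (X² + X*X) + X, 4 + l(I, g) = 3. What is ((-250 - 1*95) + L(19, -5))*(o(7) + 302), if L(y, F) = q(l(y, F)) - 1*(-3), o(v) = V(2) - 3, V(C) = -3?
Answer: -708328/7 ≈ -1.0119e+5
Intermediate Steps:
l(I, g) = -1 (l(I, g) = -4 + 3 = -1)
q(X) = X/7 + 2*X²/7 (q(X) = ((X² + X*X) + X)/7 = ((X² + X²) + X)/7 = (2*X² + X)/7 = (X + 2*X²)/7 = X/7 + 2*X²/7)
o(v) = -6 (o(v) = -3 - 3 = -6)
L(y, F) = 22/7 (L(y, F) = (⅐)*(-1)*(1 + 2*(-1)) - 1*(-3) = (⅐)*(-1)*(1 - 2) + 3 = (⅐)*(-1)*(-1) + 3 = ⅐ + 3 = 22/7)
((-250 - 1*95) + L(19, -5))*(o(7) + 302) = ((-250 - 1*95) + 22/7)*(-6 + 302) = ((-250 - 95) + 22/7)*296 = (-345 + 22/7)*296 = -2393/7*296 = -708328/7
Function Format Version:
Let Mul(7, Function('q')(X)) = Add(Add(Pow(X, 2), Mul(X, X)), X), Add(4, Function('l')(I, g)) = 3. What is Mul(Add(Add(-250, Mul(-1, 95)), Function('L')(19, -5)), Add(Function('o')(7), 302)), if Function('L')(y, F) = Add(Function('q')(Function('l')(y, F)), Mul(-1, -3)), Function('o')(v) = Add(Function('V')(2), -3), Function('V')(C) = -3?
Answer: Rational(-708328, 7) ≈ -1.0119e+5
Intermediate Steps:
Function('l')(I, g) = -1 (Function('l')(I, g) = Add(-4, 3) = -1)
Function('q')(X) = Add(Mul(Rational(1, 7), X), Mul(Rational(2, 7), Pow(X, 2))) (Function('q')(X) = Mul(Rational(1, 7), Add(Add(Pow(X, 2), Mul(X, X)), X)) = Mul(Rational(1, 7), Add(Add(Pow(X, 2), Pow(X, 2)), X)) = Mul(Rational(1, 7), Add(Mul(2, Pow(X, 2)), X)) = Mul(Rational(1, 7), Add(X, Mul(2, Pow(X, 2)))) = Add(Mul(Rational(1, 7), X), Mul(Rational(2, 7), Pow(X, 2))))
Function('o')(v) = -6 (Function('o')(v) = Add(-3, -3) = -6)
Function('L')(y, F) = Rational(22, 7) (Function('L')(y, F) = Add(Mul(Rational(1, 7), -1, Add(1, Mul(2, -1))), Mul(-1, -3)) = Add(Mul(Rational(1, 7), -1, Add(1, -2)), 3) = Add(Mul(Rational(1, 7), -1, -1), 3) = Add(Rational(1, 7), 3) = Rational(22, 7))
Mul(Add(Add(-250, Mul(-1, 95)), Function('L')(19, -5)), Add(Function('o')(7), 302)) = Mul(Add(Add(-250, Mul(-1, 95)), Rational(22, 7)), Add(-6, 302)) = Mul(Add(Add(-250, -95), Rational(22, 7)), 296) = Mul(Add(-345, Rational(22, 7)), 296) = Mul(Rational(-2393, 7), 296) = Rational(-708328, 7)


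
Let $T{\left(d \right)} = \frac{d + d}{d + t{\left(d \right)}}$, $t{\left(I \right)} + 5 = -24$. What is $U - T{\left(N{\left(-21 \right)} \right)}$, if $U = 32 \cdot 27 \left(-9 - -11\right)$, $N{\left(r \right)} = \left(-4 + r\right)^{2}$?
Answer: $\frac{514319}{298} \approx 1725.9$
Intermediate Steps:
$t{\left(I \right)} = -29$ ($t{\left(I \right)} = -5 - 24 = -29$)
$U = 1728$ ($U = 864 \left(-9 + 11\right) = 864 \cdot 2 = 1728$)
$T{\left(d \right)} = \frac{2 d}{-29 + d}$ ($T{\left(d \right)} = \frac{d + d}{d - 29} = \frac{2 d}{-29 + d}$)
$U - T{\left(N{\left(-21 \right)} \right)} = 1728 - \frac{2 \left(-4 - 21\right)^{2}}{-29 + \left(-4 - 21\right)^{2}} = 1728 - \frac{2 \left(-25\right)^{2}}{-29 + \left(-25\right)^{2}} = 1728 - 2 \cdot 625 \frac{1}{-29 + 625} = 1728 - 2 \cdot 625 \cdot \frac{1}{596} = 1728 - \frac{625}{298} = \frac{514319}{298}$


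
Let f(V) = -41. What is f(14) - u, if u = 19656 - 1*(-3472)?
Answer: -23169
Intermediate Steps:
u = 23128 (u = 19656 + 3472 = 23128)
f(14) - u = -41 - 1*23128 = -41 - 23128 = -23169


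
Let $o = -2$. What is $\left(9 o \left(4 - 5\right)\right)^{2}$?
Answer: $324$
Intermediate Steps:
$\left(9 o \left(4 - 5\right)\right)^{2} = \left(9 \left(-2\right) \left(4 - 5\right)\right)^{2} = \left(\left(-18\right) \left(-1\right)\right)^{2} = 18^{2} = 324$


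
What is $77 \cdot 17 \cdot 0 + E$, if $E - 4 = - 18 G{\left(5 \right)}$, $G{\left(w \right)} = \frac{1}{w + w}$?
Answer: $\frac{11}{5} \approx 2.2$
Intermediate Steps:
$G{\left(w \right)} = \frac{1}{2 w}$
$E = \frac{11}{5}$ ($E = 4 - 18 \frac{1}{2 \cdot 5} = 4 - 18 \cdot \frac{1}{2} \cdot \frac{1}{5} = 4 - \frac{9}{5} = \frac{11}{5} \approx 2.2$)
$77 \cdot 17 \cdot 0 + E = 77 \cdot 17 \cdot 0 + \frac{11}{5} = 77 \cdot 0 + \frac{11}{5} = 0 + \frac{11}{5} = \frac{11}{5}$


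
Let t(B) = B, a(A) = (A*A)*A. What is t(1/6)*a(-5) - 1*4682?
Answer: -28217/6 ≈ -4702.8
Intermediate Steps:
a(A) = A**3 (a(A) = A**2*A = A**3)
t(1/6)*a(-5) - 1*4682 = (-5)**3/6 - 1*4682 = (1/6)*(-125) - 4682 = -125/6 - 4682 = -28217/6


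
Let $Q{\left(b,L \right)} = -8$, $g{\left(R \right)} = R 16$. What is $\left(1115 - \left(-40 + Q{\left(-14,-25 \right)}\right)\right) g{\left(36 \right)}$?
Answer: $669888$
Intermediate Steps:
$g{\left(R \right)} = 16 R$
$\left(1115 - \left(-40 + Q{\left(-14,-25 \right)}\right)\right) g{\left(36 \right)} = \left(1115 + \left(40 - -8\right)\right) 16 \cdot 36 = \left(1115 + \left(40 + 8\right)\right) 576 = \left(1115 + 48\right) 576 = 1163 \cdot 576 = 669888$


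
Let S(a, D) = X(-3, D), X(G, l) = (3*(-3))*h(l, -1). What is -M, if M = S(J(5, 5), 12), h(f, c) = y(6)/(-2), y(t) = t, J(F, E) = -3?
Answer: -27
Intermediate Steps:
h(f, c) = -3 (h(f, c) = 6/(-2) = 6*(-1/2) = -3)
X(G, l) = 27 (X(G, l) = (3*(-3))*(-3) = -9*(-3) = 27)
S(a, D) = 27
M = 27
-M = -1*27 = -27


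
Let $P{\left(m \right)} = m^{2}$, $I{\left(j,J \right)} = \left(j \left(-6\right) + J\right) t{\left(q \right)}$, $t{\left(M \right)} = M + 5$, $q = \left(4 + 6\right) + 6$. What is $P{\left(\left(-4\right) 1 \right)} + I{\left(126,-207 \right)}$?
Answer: $-20207$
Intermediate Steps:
$q = 16$ ($q = 10 + 6 = 16$)
$t{\left(M \right)} = 5 + M$
$I{\left(j,J \right)} = - 126 j + 21 J$ ($I{\left(j,J \right)} = \left(j \left(-6\right) + J\right) \left(5 + 16\right) = \left(- 6 j + J\right) 21 = \left(J - 6 j\right) 21 = - 126 j + 21 J$)
$P{\left(\left(-4\right) 1 \right)} + I{\left(126,-207 \right)} = \left(\left(-4\right) 1\right)^{2} + \left(\left(-126\right) 126 + 21 \left(-207\right)\right) = \left(-4\right)^{2} - 20223 = 16 - 20223 = -20207$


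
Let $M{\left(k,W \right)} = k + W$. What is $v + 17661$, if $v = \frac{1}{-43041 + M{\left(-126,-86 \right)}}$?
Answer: $\frac{763891232}{43253} \approx 17661.0$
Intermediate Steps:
$M{\left(k,W \right)} = W + k$
$v = - \frac{1}{43253}$ ($v = \frac{1}{-43041 - 212} = \frac{1}{-43253} = - \frac{1}{43253} \approx -2.312 \cdot 10^{-5}$)
$v + 17661 = - \frac{1}{43253} + 17661 = \frac{763891232}{43253}$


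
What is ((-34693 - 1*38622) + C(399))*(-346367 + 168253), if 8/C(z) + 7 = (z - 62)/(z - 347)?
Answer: 352651648994/27 ≈ 1.3061e+10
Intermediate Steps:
C(z) = 8/(-7 + (-62 + z)/(-347 + z)) (C(z) = 8/(-7 + (z - 62)/(z - 347)) = 8/(-7 + (-62 + z)/(-347 + z)))
((-34693 - 1*38622) + C(399))*(-346367 + 168253) = ((-34693 - 1*38622) + 8*(347 - 1*399)/(3*(-789 + 2*399)))*(-346367 + 168253) = ((-34693 - 38622) + 8*(347 - 399)/(3*(-789 + 798)))*(-178114) = (-73315 + (8/3)*(-52)/9)*(-178114) = (-73315 + (8/3)*(1/9)*(-52))*(-178114) = (-73315 - 416/27)*(-178114) = -1979921/27*(-178114) = 352651648994/27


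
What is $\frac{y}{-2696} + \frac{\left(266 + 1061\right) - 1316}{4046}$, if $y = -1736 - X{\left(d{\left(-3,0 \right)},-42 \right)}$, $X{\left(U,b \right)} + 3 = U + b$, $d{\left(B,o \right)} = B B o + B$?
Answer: $\frac{857413}{1363502} \approx 0.62883$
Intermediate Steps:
$d{\left(B,o \right)} = B + o B^{2}$ ($d{\left(B,o \right)} = B^{2} o + B = o B^{2} + B = B + o B^{2}$)
$X{\left(U,b \right)} = -3 + U + b$ ($X{\left(U,b \right)} = -3 + \left(U + b\right) = -3 + U + b$)
$y = -1688$ ($y = -1736 - \left(-3 - 3 \left(1 - 0\right) - 42\right) = -1736 - \left(-3 - 3 \left(1 + 0\right) - 42\right) = -1736 - \left(-3 - 3 - 42\right) = -1736 - -48 = -1736 + 48 = -1688$)
$\frac{y}{-2696} + \frac{\left(266 + 1061\right) - 1316}{4046} = - \frac{1688}{-2696} + \frac{\left(266 + 1061\right) - 1316}{4046} = \left(-1688\right) \left(- \frac{1}{2696}\right) + \left(1327 - 1316\right) \frac{1}{4046} = \frac{211}{337} + 11 \cdot \frac{1}{4046} = \frac{211}{337} + \frac{11}{4046} = \frac{857413}{1363502}$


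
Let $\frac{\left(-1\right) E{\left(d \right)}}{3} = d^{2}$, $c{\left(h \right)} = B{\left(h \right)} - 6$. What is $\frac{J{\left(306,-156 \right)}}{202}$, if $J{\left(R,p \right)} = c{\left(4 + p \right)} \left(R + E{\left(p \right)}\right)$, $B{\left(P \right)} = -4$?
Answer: $\frac{363510}{101} \approx 3599.1$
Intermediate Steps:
$c{\left(h \right)} = -10$ ($c{\left(h \right)} = -4 - 6 = -10$)
$E{\left(d \right)} = - 3 d^{2}$
$J{\left(R,p \right)} = - 10 R + 30 p^{2}$ ($J{\left(R,p \right)} = - 10 \left(R - 3 p^{2}\right) = - 10 R + 30 p^{2}$)
$\frac{J{\left(306,-156 \right)}}{202} = \frac{\left(-10\right) 306 + 30 \left(-156\right)^{2}}{202} = \left(-3060 + 30 \cdot 24336\right) \frac{1}{202} = \left(-3060 + 730080\right) \frac{1}{202} = 727020 \cdot \frac{1}{202} = \frac{363510}{101}$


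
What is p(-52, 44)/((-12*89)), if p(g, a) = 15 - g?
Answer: -67/1068 ≈ -0.062734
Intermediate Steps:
p(-52, 44)/((-12*89)) = (15 - 1*(-52))/((-12*89)) = (15 + 52)/(-1068) = 67*(-1/1068) = -67/1068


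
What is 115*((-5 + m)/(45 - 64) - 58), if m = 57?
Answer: -132710/19 ≈ -6984.7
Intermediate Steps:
115*((-5 + m)/(45 - 64) - 58) = 115*((-5 + 57)/(45 - 64) - 58) = 115*(52/(-19) - 58) = 115*(52*(-1/19) - 58) = 115*(-52/19 - 58) = 115*(-1154/19) = -132710/19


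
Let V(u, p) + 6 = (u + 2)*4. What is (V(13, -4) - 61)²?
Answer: 49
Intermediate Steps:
V(u, p) = 2 + 4*u (V(u, p) = -6 + (u + 2)*4 = -6 + (2 + u)*4 = -6 + (8 + 4*u) = 2 + 4*u)
(V(13, -4) - 61)² = ((2 + 4*13) - 61)² = ((2 + 52) - 61)² = (54 - 61)² = (-7)² = 49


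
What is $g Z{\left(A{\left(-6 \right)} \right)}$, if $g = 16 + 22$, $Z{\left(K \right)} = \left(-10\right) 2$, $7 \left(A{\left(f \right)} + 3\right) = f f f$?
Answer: $-760$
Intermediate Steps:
$A{\left(f \right)} = -3 + \frac{f^{3}}{7}$ ($A{\left(f \right)} = -3 + \frac{f f f}{7} = -3 + \frac{f^{2} f}{7} = -3 + \frac{f^{3}}{7}$)
$Z{\left(K \right)} = -20$
$g = 38$
$g Z{\left(A{\left(-6 \right)} \right)} = 38 \left(-20\right) = -760$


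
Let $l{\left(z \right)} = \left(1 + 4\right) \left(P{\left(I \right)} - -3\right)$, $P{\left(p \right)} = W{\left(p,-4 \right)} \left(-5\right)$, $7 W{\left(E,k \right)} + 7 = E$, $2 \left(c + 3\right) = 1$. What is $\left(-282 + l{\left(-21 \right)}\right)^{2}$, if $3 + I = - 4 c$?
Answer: $71289$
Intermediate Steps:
$c = - \frac{5}{2}$ ($c = -3 + \frac{1}{2} \cdot 1 = -3 + \frac{1}{2} = - \frac{5}{2} \approx -2.5$)
$W{\left(E,k \right)} = -1 + \frac{E}{7}$
$I = 7$ ($I = -3 - -10 = -3 + 10 = 7$)
$P{\left(p \right)} = 5 - \frac{5 p}{7}$ ($P{\left(p \right)} = \left(-1 + \frac{p}{7}\right) \left(-5\right) = 5 - \frac{5 p}{7}$)
$l{\left(z \right)} = 15$ ($l{\left(z \right)} = \left(1 + 4\right) \left(\left(5 - 5\right) - -3\right) = 5 \left(\left(5 - 5\right) + 3\right) = 5 \left(0 + 3\right) = 5 \cdot 3 = 15$)
$\left(-282 + l{\left(-21 \right)}\right)^{2} = \left(-282 + 15\right)^{2} = \left(-267\right)^{2} = 71289$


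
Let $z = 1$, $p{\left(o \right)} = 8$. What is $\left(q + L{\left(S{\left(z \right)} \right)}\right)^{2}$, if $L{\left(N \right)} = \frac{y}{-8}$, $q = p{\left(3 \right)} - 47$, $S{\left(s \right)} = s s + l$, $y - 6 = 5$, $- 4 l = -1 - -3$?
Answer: $\frac{104329}{64} \approx 1630.1$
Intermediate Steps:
$l = - \frac{1}{2}$ ($l = - \frac{-1 - -3}{4} = - \frac{-1 + 3}{4} = \left(- \frac{1}{4}\right) 2 = - \frac{1}{2} \approx -0.5$)
$y = 11$ ($y = 6 + 5 = 11$)
$S{\left(s \right)} = - \frac{1}{2} + s^{2}$ ($S{\left(s \right)} = s s - \frac{1}{2} = s^{2} - \frac{1}{2} = - \frac{1}{2} + s^{2}$)
$q = -39$ ($q = 8 - 47 = -39$)
$L{\left(N \right)} = - \frac{11}{8}$ ($L{\left(N \right)} = \frac{11}{-8} = 11 \left(- \frac{1}{8}\right) = - \frac{11}{8}$)
$\left(q + L{\left(S{\left(z \right)} \right)}\right)^{2} = \left(-39 - \frac{11}{8}\right)^{2} = \left(- \frac{323}{8}\right)^{2} = \frac{104329}{64}$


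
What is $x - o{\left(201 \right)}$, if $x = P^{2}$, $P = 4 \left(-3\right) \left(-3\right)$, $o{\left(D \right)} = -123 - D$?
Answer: $1620$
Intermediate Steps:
$P = 36$ ($P = \left(-12\right) \left(-3\right) = 36$)
$x = 1296$ ($x = 36^{2} = 1296$)
$x - o{\left(201 \right)} = 1296 - \left(-123 - 201\right) = 1296 - -324 = 1296 + 324 = 1620$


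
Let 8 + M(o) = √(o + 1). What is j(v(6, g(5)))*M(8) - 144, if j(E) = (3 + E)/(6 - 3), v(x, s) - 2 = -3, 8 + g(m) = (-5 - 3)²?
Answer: -442/3 ≈ -147.33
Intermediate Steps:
g(m) = 56 (g(m) = -8 + (-5 - 3)² = -8 + (-8)² = -8 + 64 = 56)
v(x, s) = -1 (v(x, s) = 2 - 3 = -1)
j(E) = 1 + E/3 (j(E) = (3 + E)/3 = (3 + E)*(⅓) = 1 + E/3)
M(o) = -8 + √(1 + o) (M(o) = -8 + √(o + 1) = -8 + √(1 + o))
j(v(6, g(5)))*M(8) - 144 = (1 + (⅓)*(-1))*(-8 + √(1 + 8)) - 144 = (1 - ⅓)*(-8 + √9) - 144 = 2*(-8 + 3)/3 - 144 = (⅔)*(-5) - 144 = -10/3 - 144 = -442/3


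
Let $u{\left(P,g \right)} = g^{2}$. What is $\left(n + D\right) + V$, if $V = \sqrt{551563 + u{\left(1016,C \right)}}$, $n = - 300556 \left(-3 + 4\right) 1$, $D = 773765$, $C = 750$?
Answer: $473209 + \sqrt{1114063} \approx 4.7426 \cdot 10^{5}$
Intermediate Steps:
$n = -300556$ ($n = - 300556 \cdot 1 \cdot 1 = \left(-300556\right) 1 = -300556$)
$V = \sqrt{1114063}$ ($V = \sqrt{551563 + 750^{2}} = \sqrt{551563 + 562500} = \sqrt{1114063} \approx 1055.5$)
$\left(n + D\right) + V = \left(-300556 + 773765\right) + \sqrt{1114063} = 473209 + \sqrt{1114063}$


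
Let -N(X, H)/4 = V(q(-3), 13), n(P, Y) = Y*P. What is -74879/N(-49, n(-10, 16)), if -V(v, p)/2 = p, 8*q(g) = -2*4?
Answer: -74879/104 ≈ -719.99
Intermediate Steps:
q(g) = -1 (q(g) = (-2*4)/8 = (⅛)*(-8) = -1)
n(P, Y) = P*Y
V(v, p) = -2*p
N(X, H) = 104 (N(X, H) = -(-8)*13 = -4*(-26) = 104)
-74879/N(-49, n(-10, 16)) = -74879/104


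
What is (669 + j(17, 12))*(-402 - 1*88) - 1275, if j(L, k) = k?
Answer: -334965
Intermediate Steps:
(669 + j(17, 12))*(-402 - 1*88) - 1275 = (669 + 12)*(-402 - 1*88) - 1275 = 681*(-402 - 88) - 1275 = 681*(-490) - 1275 = -333690 - 1275 = -334965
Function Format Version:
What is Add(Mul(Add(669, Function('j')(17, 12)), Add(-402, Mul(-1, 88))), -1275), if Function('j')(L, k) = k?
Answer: -334965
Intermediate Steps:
Add(Mul(Add(669, Function('j')(17, 12)), Add(-402, Mul(-1, 88))), -1275) = Add(Mul(Add(669, 12), Add(-402, Mul(-1, 88))), -1275) = Add(Mul(681, Add(-402, -88)), -1275) = Add(Mul(681, -490), -1275) = Add(-333690, -1275) = -334965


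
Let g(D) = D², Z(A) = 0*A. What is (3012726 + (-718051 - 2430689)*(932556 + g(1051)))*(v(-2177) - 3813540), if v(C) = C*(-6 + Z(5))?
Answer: 24378070052841099012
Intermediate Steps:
Z(A) = 0
v(C) = -6*C (v(C) = C*(-6 + 0) = C*(-6) = -6*C)
(3012726 + (-718051 - 2430689)*(932556 + g(1051)))*(v(-2177) - 3813540) = (3012726 + (-718051 - 2430689)*(932556 + 1051²))*(-6*(-2177) - 3813540) = (3012726 - 3148740*(932556 + 1104601))*(13062 - 3813540) = (3012726 - 3148740*2037157)*(-3800478) = (3012726 - 6414477732180)*(-3800478) = -6414474719454*(-3800478) = 24378070052841099012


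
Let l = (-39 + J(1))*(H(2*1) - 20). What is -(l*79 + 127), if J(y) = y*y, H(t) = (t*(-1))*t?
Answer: -72175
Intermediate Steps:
H(t) = -t² (H(t) = (-t)*t = -t²)
J(y) = y²
l = 912 (l = (-39 + 1²)*(-(2*1)² - 20) = (-39 + 1)*(-1*2² - 20) = -38*(-1*4 - 20) = -38*(-4 - 20) = -38*(-24) = 912)
-(l*79 + 127) = -(912*79 + 127) = -(72048 + 127) = -1*72175 = -72175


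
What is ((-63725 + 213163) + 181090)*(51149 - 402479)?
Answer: -116124402240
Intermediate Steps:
((-63725 + 213163) + 181090)*(51149 - 402479) = (149438 + 181090)*(-351330) = 330528*(-351330) = -116124402240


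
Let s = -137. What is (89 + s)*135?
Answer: -6480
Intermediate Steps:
(89 + s)*135 = (89 - 137)*135 = -48*135 = -6480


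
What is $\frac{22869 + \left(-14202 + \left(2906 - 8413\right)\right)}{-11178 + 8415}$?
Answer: $- \frac{3160}{2763} \approx -1.1437$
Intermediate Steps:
$\frac{22869 + \left(-14202 + \left(2906 - 8413\right)\right)}{-11178 + 8415} = \frac{22869 + \left(-14202 + \left(2906 - 8413\right)\right)}{-2763} = \left(22869 - 19709\right) \left(- \frac{1}{2763}\right) = 3160 \left(- \frac{1}{2763}\right) = - \frac{3160}{2763}$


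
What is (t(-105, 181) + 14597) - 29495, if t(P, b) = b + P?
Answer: -14822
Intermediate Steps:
t(P, b) = P + b
(t(-105, 181) + 14597) - 29495 = ((-105 + 181) + 14597) - 29495 = (76 + 14597) - 29495 = 14673 - 29495 = -14822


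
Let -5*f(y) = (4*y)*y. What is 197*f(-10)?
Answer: -15760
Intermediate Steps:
f(y) = -4*y**2/5 (f(y) = -4*y*y/5 = -4*y**2/5)
197*f(-10) = 197*(-4/5*(-10)**2) = 197*(-4/5*100) = 197*(-80) = -15760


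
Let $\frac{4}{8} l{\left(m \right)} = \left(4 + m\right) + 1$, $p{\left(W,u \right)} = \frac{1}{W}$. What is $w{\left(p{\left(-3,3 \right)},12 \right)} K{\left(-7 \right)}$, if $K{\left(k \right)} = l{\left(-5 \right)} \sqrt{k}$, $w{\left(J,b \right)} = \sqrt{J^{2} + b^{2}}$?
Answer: $0$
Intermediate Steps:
$l{\left(m \right)} = 10 + 2 m$ ($l{\left(m \right)} = 2 \left(\left(4 + m\right) + 1\right) = 2 \left(5 + m\right) = 10 + 2 m$)
$K{\left(k \right)} = 0$ ($K{\left(k \right)} = \left(10 + 2 \left(-5\right)\right) \sqrt{k} = \left(10 - 10\right) \sqrt{k} = 0 \sqrt{k} = 0$)
$w{\left(p{\left(-3,3 \right)},12 \right)} K{\left(-7 \right)} = \sqrt{\left(\frac{1}{-3}\right)^{2} + 12^{2}} \cdot 0 = \sqrt{\left(- \frac{1}{3}\right)^{2} + 144} \cdot 0 = \sqrt{\frac{1}{9} + 144} \cdot 0 = \sqrt{\frac{1297}{9}} \cdot 0 = \frac{\sqrt{1297}}{3} \cdot 0 = 0$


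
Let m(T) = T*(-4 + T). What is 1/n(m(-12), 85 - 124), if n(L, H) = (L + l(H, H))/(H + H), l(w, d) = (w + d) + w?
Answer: -26/25 ≈ -1.0400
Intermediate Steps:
l(w, d) = d + 2*w (l(w, d) = (d + w) + w = d + 2*w)
n(L, H) = (L + 3*H)/(2*H) (n(L, H) = (L + (H + 2*H))/(H + H) = (L + 3*H)/((2*H)) = (L + 3*H)*(1/(2*H)) = (L + 3*H)/(2*H))
1/n(m(-12), 85 - 124) = 1/((-12*(-4 - 12) + 3*(85 - 124))/(2*(85 - 124))) = 1/((1/2)*(-12*(-16) + 3*(-39))/(-39)) = 1/((1/2)*(-1/39)*(192 - 117)) = 1/((1/2)*(-1/39)*75) = 1/(-25/26) = -26/25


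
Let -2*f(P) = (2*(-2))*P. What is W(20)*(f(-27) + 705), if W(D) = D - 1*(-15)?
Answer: 22785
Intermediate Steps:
W(D) = 15 + D (W(D) = D + 15 = 15 + D)
f(P) = 2*P (f(P) = -2*(-2)*P/2 = -(-2)*P = 2*P)
W(20)*(f(-27) + 705) = (15 + 20)*(2*(-27) + 705) = 35*(-54 + 705) = 35*651 = 22785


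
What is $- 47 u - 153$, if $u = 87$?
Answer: $-4242$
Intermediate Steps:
$- 47 u - 153 = \left(-47\right) 87 - 153 = -4089 - 153 = -4242$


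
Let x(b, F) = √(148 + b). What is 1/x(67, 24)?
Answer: √215/215 ≈ 0.068199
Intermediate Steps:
1/x(67, 24) = 1/(√(148 + 67)) = 1/(√215) = √215/215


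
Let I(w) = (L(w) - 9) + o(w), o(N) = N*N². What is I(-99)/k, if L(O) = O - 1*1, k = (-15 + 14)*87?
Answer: 970408/87 ≈ 11154.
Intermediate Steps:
o(N) = N³
k = -87 (k = -1*87 = -87)
L(O) = -1 + O (L(O) = O - 1 = -1 + O)
I(w) = -10 + w + w³ (I(w) = ((-1 + w) - 9) + w³ = (-10 + w) + w³ = -10 + w + w³)
I(-99)/k = (-10 - 99 + (-99)³)/(-87) = (-10 - 99 - 970299)*(-1/87) = -970408*(-1/87) = 970408/87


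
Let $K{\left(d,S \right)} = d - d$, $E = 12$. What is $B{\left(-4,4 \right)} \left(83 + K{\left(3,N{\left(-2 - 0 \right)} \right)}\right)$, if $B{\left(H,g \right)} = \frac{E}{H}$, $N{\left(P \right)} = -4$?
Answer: $-249$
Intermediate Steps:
$K{\left(d,S \right)} = 0$
$B{\left(H,g \right)} = \frac{12}{H}$
$B{\left(-4,4 \right)} \left(83 + K{\left(3,N{\left(-2 - 0 \right)} \right)}\right) = \frac{12}{-4} \left(83 + 0\right) = 12 \left(- \frac{1}{4}\right) 83 = \left(-3\right) 83 = -249$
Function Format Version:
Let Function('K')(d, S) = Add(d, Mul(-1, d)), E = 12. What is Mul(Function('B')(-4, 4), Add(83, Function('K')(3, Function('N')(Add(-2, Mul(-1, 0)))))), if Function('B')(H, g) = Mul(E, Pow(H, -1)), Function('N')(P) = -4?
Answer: -249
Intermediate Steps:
Function('K')(d, S) = 0
Function('B')(H, g) = Mul(12, Pow(H, -1))
Mul(Function('B')(-4, 4), Add(83, Function('K')(3, Function('N')(Add(-2, Mul(-1, 0)))))) = Mul(Mul(12, Pow(-4, -1)), Add(83, 0)) = Mul(Mul(12, Rational(-1, 4)), 83) = Mul(-3, 83) = -249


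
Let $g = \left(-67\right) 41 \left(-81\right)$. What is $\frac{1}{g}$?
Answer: $\frac{1}{222507} \approx 4.4942 \cdot 10^{-6}$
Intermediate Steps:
$g = 222507$ ($g = \left(-2747\right) \left(-81\right) = 222507$)
$\frac{1}{g} = \frac{1}{222507}$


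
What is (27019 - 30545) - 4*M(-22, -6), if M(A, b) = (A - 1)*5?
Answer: -3066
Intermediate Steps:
M(A, b) = -5 + 5*A (M(A, b) = (-1 + A)*5 = -5 + 5*A)
(27019 - 30545) - 4*M(-22, -6) = (27019 - 30545) - 4*(-5 + 5*(-22)) = -3526 - 4*(-5 - 110) = -3526 - 4*(-115) = -3526 + 460 = -3066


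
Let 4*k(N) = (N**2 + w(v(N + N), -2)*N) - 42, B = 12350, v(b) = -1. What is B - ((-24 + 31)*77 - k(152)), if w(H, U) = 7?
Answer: 35685/2 ≈ 17843.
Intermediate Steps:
k(N) = -21/2 + N**2/4 + 7*N/4 (k(N) = ((N**2 + 7*N) - 42)/4 = (-42 + N**2 + 7*N)/4 = -21/2 + N**2/4 + 7*N/4)
B - ((-24 + 31)*77 - k(152)) = 12350 - ((-24 + 31)*77 - (-21/2 + (1/4)*152**2 + (7/4)*152)) = 12350 - (7*77 - (-21/2 + (1/4)*23104 + 266)) = 12350 - (539 - (-21/2 + 5776 + 266)) = 12350 - (539 - 1*12063/2) = 12350 - (539 - 12063/2) = 12350 - 1*(-10985/2) = 12350 + 10985/2 = 35685/2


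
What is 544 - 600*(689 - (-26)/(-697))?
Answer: -287745032/697 ≈ -4.1283e+5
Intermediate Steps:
544 - 600*(689 - (-26)/(-697)) = 544 - 600*(689 - (-26)*(-1)/697) = 544 - 600*(689 - 1*26/697) = 544 - 600*(689 - 26/697) = 544 - 600*480207/697 = 544 - 288124200/697 = -287745032/697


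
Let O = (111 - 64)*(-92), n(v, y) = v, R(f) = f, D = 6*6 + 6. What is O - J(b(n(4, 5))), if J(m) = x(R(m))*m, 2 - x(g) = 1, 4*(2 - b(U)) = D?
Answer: -8631/2 ≈ -4315.5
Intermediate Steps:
D = 42 (D = 36 + 6 = 42)
b(U) = -17/2 (b(U) = 2 - ¼*42 = 2 - 21/2 = -17/2)
x(g) = 1 (x(g) = 2 - 1*1 = 2 - 1 = 1)
O = -4324 (O = 47*(-92) = -4324)
J(m) = m (J(m) = 1*m = m)
O - J(b(n(4, 5))) = -4324 - 1*(-17/2) = -4324 + 17/2 = -8631/2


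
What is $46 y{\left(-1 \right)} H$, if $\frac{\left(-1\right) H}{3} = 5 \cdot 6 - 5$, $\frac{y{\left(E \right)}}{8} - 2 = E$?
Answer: $-27600$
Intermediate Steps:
$y{\left(E \right)} = 16 + 8 E$
$H = -75$ ($H = - 3 \left(5 \cdot 6 - 5\right) = - 3 \left(30 - 5\right) = \left(-3\right) 25 = -75$)
$46 y{\left(-1 \right)} H = 46 \left(16 + 8 \left(-1\right)\right) \left(-75\right) = 46 \left(16 - 8\right) \left(-75\right) = 46 \cdot 8 \left(-75\right) = 368 \left(-75\right) = -27600$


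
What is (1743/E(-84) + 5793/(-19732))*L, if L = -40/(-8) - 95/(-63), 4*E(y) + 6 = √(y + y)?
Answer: -4707089255/3522162 - 68060*I*√42/153 ≈ -1336.4 - 2882.9*I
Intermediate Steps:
E(y) = -3/2 + √2*√y/4 (E(y) = -3/2 + √(y + y)/4 = -3/2 + √(2*y)/4 = -3/2 + (√2*√y)/4 = -3/2 + √2*√y/4)
L = 410/63 (L = -40*(-⅛) - 95*(-1/63) = 5 + 95/63 = 410/63 ≈ 6.5079)
(1743/E(-84) + 5793/(-19732))*L = (1743/(-3/2 + √2*√(-84)/4) + 5793/(-19732))*(410/63) = (1743/(-3/2 + √2*(2*I*√21)/4) + 5793*(-1/19732))*(410/63) = (1743/(-3/2 + I*√42/2) - 5793/19732)*(410/63) = (-5793/19732 + 1743/(-3/2 + I*√42/2))*(410/63) = -395855/207186 + 34030/(3*(-3/2 + I*√42/2))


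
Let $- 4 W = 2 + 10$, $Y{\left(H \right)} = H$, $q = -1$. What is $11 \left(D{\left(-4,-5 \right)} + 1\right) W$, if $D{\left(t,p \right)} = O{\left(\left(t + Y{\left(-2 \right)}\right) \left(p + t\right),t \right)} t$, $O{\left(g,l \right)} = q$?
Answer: $-165$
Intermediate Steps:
$O{\left(g,l \right)} = -1$
$D{\left(t,p \right)} = - t$
$W = -3$ ($W = - \frac{2 + 10}{4} = \left(- \frac{1}{4}\right) 12 = -3$)
$11 \left(D{\left(-4,-5 \right)} + 1\right) W = 11 \left(\left(-1\right) \left(-4\right) + 1\right) \left(-3\right) = 11 \left(4 + 1\right) \left(-3\right) = 11 \cdot 5 \left(-3\right) = 11 \left(-15\right) = -165$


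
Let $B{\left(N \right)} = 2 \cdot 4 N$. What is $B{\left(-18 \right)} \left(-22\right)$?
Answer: $3168$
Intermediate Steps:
$B{\left(N \right)} = 8 N$
$B{\left(-18 \right)} \left(-22\right) = 8 \left(-18\right) \left(-22\right) = \left(-144\right) \left(-22\right) = 3168$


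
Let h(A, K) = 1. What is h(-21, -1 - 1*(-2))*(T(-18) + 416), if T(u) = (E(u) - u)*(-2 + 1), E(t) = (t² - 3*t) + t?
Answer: 38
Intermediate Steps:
E(t) = t² - 2*t
T(u) = u - u*(-2 + u) (T(u) = (u*(-2 + u) - u)*(-2 + 1) = (-u + u*(-2 + u))*(-1) = u - u*(-2 + u))
h(-21, -1 - 1*(-2))*(T(-18) + 416) = 1*(-18*(3 - 1*(-18)) + 416) = 1*(-18*(3 + 18) + 416) = 1*(-18*21 + 416) = 1*(-378 + 416) = 1*38 = 38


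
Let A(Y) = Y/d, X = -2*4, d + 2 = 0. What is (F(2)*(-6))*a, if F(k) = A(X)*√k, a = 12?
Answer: -288*√2 ≈ -407.29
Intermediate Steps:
d = -2 (d = -2 + 0 = -2)
X = -8
A(Y) = -Y/2 (A(Y) = Y/(-2) = Y*(-½) = -Y/2)
F(k) = 4*√k (F(k) = (-½*(-8))*√k = 4*√k)
(F(2)*(-6))*a = ((4*√2)*(-6))*12 = -24*√2*12 = -288*√2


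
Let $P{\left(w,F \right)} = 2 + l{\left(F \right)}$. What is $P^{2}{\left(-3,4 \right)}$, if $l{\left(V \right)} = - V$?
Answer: $4$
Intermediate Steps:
$P{\left(w,F \right)} = 2 - F$
$P^{2}{\left(-3,4 \right)} = \left(2 - 4\right)^{2} = \left(-2\right)^{2} = 4$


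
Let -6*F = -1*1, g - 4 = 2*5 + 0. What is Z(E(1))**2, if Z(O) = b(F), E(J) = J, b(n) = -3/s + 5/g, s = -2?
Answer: 169/49 ≈ 3.4490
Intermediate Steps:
g = 14 (g = 4 + (2*5 + 0) = 4 + (10 + 0) = 4 + 10 = 14)
F = 1/6 (F = -(-1)/6 = -1/6*(-1) = 1/6 ≈ 0.16667)
b(n) = 13/7 (b(n) = -3/(-2) + 5/14 = -3*(-1/2) + 5*(1/14) = 3/2 + 5/14 = 13/7)
Z(O) = 13/7
Z(E(1))**2 = (13/7)**2 = 169/49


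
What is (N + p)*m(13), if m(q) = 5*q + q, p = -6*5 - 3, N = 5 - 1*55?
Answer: -6474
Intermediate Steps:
N = -50 (N = 5 - 55 = -50)
p = -33 (p = -30 - 3 = -33)
m(q) = 6*q
(N + p)*m(13) = (-50 - 33)*(6*13) = -83*78 = -6474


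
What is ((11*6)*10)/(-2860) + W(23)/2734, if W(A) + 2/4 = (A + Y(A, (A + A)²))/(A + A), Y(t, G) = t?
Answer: -16391/71084 ≈ -0.23059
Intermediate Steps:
W(A) = ½ (W(A) = -½ + (A + A)/(A + A) = -½ + (2*A)/((2*A)) = -½ + (2*A)*(1/(2*A)) = -½ + 1 = ½)
((11*6)*10)/(-2860) + W(23)/2734 = ((11*6)*10)/(-2860) + (½)/2734 = (66*10)*(-1/2860) + (½)*(1/2734) = 660*(-1/2860) + 1/5468 = -3/13 + 1/5468 = -16391/71084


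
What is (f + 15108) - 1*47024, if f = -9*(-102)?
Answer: -30998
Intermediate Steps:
f = 918
(f + 15108) - 1*47024 = (918 + 15108) - 1*47024 = 16026 - 47024 = -30998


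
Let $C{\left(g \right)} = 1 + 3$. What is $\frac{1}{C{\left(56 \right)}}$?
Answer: $\frac{1}{4} \approx 0.25$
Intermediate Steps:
$C{\left(g \right)} = 4$
$\frac{1}{C{\left(56 \right)}} = \frac{1}{4}$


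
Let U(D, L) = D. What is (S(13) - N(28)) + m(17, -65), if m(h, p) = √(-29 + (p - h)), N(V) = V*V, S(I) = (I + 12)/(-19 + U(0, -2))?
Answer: -14921/19 + I*√111 ≈ -785.32 + 10.536*I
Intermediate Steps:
S(I) = -12/19 - I/19 (S(I) = (I + 12)/(-19 + 0) = (12 + I)/(-19) = (12 + I)*(-1/19) = -12/19 - I/19)
N(V) = V²
m(h, p) = √(-29 + p - h)
(S(13) - N(28)) + m(17, -65) = ((-12/19 - 1/19*13) - 1*28²) + √(-29 - 65 - 1*17) = ((-12/19 - 13/19) - 1*784) + √(-29 - 65 - 17) = (-25/19 - 784) + √(-111) = -14921/19 + I*√111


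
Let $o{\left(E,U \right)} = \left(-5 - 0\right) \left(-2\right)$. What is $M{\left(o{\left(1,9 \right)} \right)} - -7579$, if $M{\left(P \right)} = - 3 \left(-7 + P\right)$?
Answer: $7570$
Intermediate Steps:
$o{\left(E,U \right)} = 10$ ($o{\left(E,U \right)} = \left(-5 + 0\right) \left(-2\right) = \left(-5\right) \left(-2\right) = 10$)
$M{\left(P \right)} = 21 - 3 P$
$M{\left(o{\left(1,9 \right)} \right)} - -7579 = \left(21 - 30\right) - -7579 = \left(21 - 30\right) + 7579 = -9 + 7579 = 7570$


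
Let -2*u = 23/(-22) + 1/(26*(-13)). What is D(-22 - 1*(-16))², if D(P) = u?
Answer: 3798601/13823524 ≈ 0.27479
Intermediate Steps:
u = 1949/3718 (u = -(23/(-22) + 1/(26*(-13)))/2 = -(23*(-1/22) + (1/26)*(-1/13))/2 = -(-23/22 - 1/338)/2 = -½*(-1949/1859) = 1949/3718 ≈ 0.52421)
D(P) = 1949/3718
D(-22 - 1*(-16))² = (1949/3718)² = 3798601/13823524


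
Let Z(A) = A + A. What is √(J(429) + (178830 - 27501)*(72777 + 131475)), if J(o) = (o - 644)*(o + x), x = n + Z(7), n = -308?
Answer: 3*√3434357987 ≈ 1.7581e+5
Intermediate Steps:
Z(A) = 2*A
x = -294 (x = -308 + 2*7 = -308 + 14 = -294)
J(o) = (-644 + o)*(-294 + o) (J(o) = (o - 644)*(o - 294) = (-644 + o)*(-294 + o))
√(J(429) + (178830 - 27501)*(72777 + 131475)) = √((189336 + 429² - 938*429) + (178830 - 27501)*(72777 + 131475)) = √((189336 + 184041 - 402402) + 151329*204252) = √(-29025 + 30909250908) = √30909221883 = 3*√3434357987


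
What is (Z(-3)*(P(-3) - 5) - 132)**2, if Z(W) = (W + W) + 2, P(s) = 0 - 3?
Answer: 10000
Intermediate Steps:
P(s) = -3
Z(W) = 2 + 2*W (Z(W) = 2*W + 2 = 2 + 2*W)
(Z(-3)*(P(-3) - 5) - 132)**2 = ((2 + 2*(-3))*(-3 - 5) - 132)**2 = ((2 - 6)*(-8) - 132)**2 = (-4*(-8) - 132)**2 = (32 - 132)**2 = (-100)**2 = 10000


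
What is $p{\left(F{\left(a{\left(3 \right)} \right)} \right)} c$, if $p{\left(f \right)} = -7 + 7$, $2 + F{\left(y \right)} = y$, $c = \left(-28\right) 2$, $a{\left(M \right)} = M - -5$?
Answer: $0$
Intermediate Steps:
$a{\left(M \right)} = 5 + M$ ($a{\left(M \right)} = M + 5 = 5 + M$)
$c = -56$
$F{\left(y \right)} = -2 + y$
$p{\left(f \right)} = 0$
$p{\left(F{\left(a{\left(3 \right)} \right)} \right)} c = 0 \left(-56\right) = 0$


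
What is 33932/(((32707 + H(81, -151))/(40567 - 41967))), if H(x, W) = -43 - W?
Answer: -9500960/6563 ≈ -1447.7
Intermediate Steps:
33932/(((32707 + H(81, -151))/(40567 - 41967))) = 33932/(((32707 + (-43 - 1*(-151)))/(40567 - 41967))) = 33932/(((32707 + (-43 + 151))/(-1400))) = 33932/(((32707 + 108)*(-1/1400))) = 33932/((32815*(-1/1400))) = 33932/(-6563/280) = 33932*(-280/6563) = -9500960/6563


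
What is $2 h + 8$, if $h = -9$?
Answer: $-10$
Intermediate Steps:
$2 h + 8 = 2 \left(-9\right) + 8 = -18 + 8 = -10$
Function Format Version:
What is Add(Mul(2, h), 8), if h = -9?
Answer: -10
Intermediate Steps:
Add(Mul(2, h), 8) = Add(Mul(2, -9), 8) = Add(-18, 8) = -10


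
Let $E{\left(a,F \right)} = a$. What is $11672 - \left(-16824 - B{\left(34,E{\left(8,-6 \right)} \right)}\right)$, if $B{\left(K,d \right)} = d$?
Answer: $28504$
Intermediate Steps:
$11672 - \left(-16824 - B{\left(34,E{\left(8,-6 \right)} \right)}\right) = 11672 - \left(-16824 - 8\right) = 11672 - -16832 = 11672 + 16832 = 28504$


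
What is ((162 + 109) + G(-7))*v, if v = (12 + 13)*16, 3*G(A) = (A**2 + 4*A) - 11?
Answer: 329200/3 ≈ 1.0973e+5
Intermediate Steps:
G(A) = -11/3 + A**2/3 + 4*A/3 (G(A) = ((A**2 + 4*A) - 11)/3 = (-11 + A**2 + 4*A)/3 = -11/3 + A**2/3 + 4*A/3)
v = 400 (v = 25*16 = 400)
((162 + 109) + G(-7))*v = ((162 + 109) + (-11/3 + (1/3)*(-7)**2 + (4/3)*(-7)))*400 = (271 + (-11/3 + (1/3)*49 - 28/3))*400 = (271 + (-11/3 + 49/3 - 28/3))*400 = (271 + 10/3)*400 = (823/3)*400 = 329200/3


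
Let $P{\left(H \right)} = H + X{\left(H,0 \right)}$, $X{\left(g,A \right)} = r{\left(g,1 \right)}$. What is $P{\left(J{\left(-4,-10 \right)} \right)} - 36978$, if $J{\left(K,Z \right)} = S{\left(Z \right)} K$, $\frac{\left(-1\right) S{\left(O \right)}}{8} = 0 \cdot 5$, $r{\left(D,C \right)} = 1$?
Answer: $-36977$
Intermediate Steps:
$S{\left(O \right)} = 0$ ($S{\left(O \right)} = - 8 \cdot 0 \cdot 5 = \left(-8\right) 0 = 0$)
$X{\left(g,A \right)} = 1$
$J{\left(K,Z \right)} = 0$ ($J{\left(K,Z \right)} = 0 K = 0$)
$P{\left(H \right)} = 1 + H$ ($P{\left(H \right)} = H + 1 = 1 + H$)
$P{\left(J{\left(-4,-10 \right)} \right)} - 36978 = \left(1 + 0\right) - 36978 = 1 - 36978 = -36977$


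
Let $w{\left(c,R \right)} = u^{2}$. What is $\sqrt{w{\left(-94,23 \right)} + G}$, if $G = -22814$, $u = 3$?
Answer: $i \sqrt{22805} \approx 151.01 i$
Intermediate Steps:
$w{\left(c,R \right)} = 9$ ($w{\left(c,R \right)} = 3^{2} = 9$)
$\sqrt{w{\left(-94,23 \right)} + G} = \sqrt{9 - 22814} = \sqrt{-22805} = i \sqrt{22805}$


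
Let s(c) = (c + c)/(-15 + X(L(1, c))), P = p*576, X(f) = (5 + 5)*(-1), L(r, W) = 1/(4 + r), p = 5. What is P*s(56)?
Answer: -64512/5 ≈ -12902.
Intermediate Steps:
X(f) = -10 (X(f) = 10*(-1) = -10)
P = 2880 (P = 5*576 = 2880)
s(c) = -2*c/25 (s(c) = (c + c)/(-15 - 10) = (2*c)/(-25) = (2*c)*(-1/25) = -2*c/25)
P*s(56) = 2880*(-2/25*56) = 2880*(-112/25) = -64512/5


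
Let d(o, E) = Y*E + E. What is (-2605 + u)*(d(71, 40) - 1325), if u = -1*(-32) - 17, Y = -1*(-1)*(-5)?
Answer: 3846150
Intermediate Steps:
Y = -5 (Y = 1*(-5) = -5)
d(o, E) = -4*E (d(o, E) = -5*E + E = -4*E)
u = 15 (u = 32 - 17 = 15)
(-2605 + u)*(d(71, 40) - 1325) = (-2605 + 15)*(-4*40 - 1325) = -2590*(-160 - 1325) = -2590*(-1485) = 3846150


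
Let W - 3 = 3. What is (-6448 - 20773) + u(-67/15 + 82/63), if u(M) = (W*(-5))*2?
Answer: -27281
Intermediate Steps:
W = 6 (W = 3 + 3 = 6)
u(M) = -60 (u(M) = (6*(-5))*2 = -30*2 = -60)
(-6448 - 20773) + u(-67/15 + 82/63) = (-6448 - 20773) - 60 = -27221 - 60 = -27281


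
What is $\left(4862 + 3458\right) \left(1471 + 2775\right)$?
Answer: $35326720$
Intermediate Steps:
$\left(4862 + 3458\right) \left(1471 + 2775\right) = 8320 \cdot 4246 = 35326720$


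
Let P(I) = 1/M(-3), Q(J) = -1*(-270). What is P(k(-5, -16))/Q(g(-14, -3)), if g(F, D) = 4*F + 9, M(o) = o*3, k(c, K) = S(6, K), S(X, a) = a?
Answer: -1/2430 ≈ -0.00041152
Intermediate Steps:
k(c, K) = K
M(o) = 3*o
g(F, D) = 9 + 4*F
Q(J) = 270
P(I) = -⅑ (P(I) = 1/(3*(-3)) = 1/(-9) = -⅑)
P(k(-5, -16))/Q(g(-14, -3)) = -⅑/270 = -⅑*1/270 = -1/2430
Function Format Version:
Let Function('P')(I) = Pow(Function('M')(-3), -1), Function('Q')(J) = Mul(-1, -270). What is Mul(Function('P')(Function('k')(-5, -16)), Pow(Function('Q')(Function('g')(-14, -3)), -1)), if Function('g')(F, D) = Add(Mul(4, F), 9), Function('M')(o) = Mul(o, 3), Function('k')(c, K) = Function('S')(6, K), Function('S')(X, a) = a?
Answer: Rational(-1, 2430) ≈ -0.00041152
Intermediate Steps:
Function('k')(c, K) = K
Function('M')(o) = Mul(3, o)
Function('g')(F, D) = Add(9, Mul(4, F))
Function('Q')(J) = 270
Function('P')(I) = Rational(-1, 9) (Function('P')(I) = Pow(Mul(3, -3), -1) = Pow(-9, -1) = Rational(-1, 9))
Mul(Function('P')(Function('k')(-5, -16)), Pow(Function('Q')(Function('g')(-14, -3)), -1)) = Mul(Rational(-1, 9), Pow(270, -1)) = Mul(Rational(-1, 9), Rational(1, 270)) = Rational(-1, 2430)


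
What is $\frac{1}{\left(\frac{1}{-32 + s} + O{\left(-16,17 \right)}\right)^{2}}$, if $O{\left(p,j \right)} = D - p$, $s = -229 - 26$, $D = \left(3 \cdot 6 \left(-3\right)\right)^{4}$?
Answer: $\frac{82369}{5955462661106645569} \approx 1.3831 \cdot 10^{-14}$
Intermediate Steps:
$D = 8503056$ ($D = \left(18 \left(-3\right)\right)^{4} = \left(-54\right)^{4} = 8503056$)
$s = -255$ ($s = -229 - 26 = -255$)
$O{\left(p,j \right)} = 8503056 - p$
$\frac{1}{\left(\frac{1}{-32 + s} + O{\left(-16,17 \right)}\right)^{2}} = \frac{1}{\left(\frac{1}{-32 - 255} + \left(8503056 - -16\right)\right)^{2}} = \frac{1}{\left(\frac{1}{-287} + \left(8503056 + 16\right)\right)^{2}} = \frac{1}{\left(- \frac{1}{287} + 8503072\right)^{2}} = \frac{1}{\left(\frac{2440381663}{287}\right)^{2}} = \frac{1}{\frac{5955462661106645569}{82369}} = \frac{82369}{5955462661106645569}$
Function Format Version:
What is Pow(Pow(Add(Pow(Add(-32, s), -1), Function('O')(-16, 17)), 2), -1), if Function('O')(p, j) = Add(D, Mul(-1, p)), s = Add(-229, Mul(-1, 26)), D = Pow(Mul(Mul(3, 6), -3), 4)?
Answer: Rational(82369, 5955462661106645569) ≈ 1.3831e-14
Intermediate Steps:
D = 8503056 (D = Pow(Mul(18, -3), 4) = Pow(-54, 4) = 8503056)
s = -255 (s = Add(-229, -26) = -255)
Function('O')(p, j) = Add(8503056, Mul(-1, p))
Pow(Pow(Add(Pow(Add(-32, s), -1), Function('O')(-16, 17)), 2), -1) = Pow(Pow(Add(Pow(Add(-32, -255), -1), Add(8503056, Mul(-1, -16))), 2), -1) = Pow(Pow(Add(Pow(-287, -1), Add(8503056, 16)), 2), -1) = Pow(Pow(Add(Rational(-1, 287), 8503072), 2), -1) = Pow(Pow(Rational(2440381663, 287), 2), -1) = Pow(Rational(5955462661106645569, 82369), -1) = Rational(82369, 5955462661106645569)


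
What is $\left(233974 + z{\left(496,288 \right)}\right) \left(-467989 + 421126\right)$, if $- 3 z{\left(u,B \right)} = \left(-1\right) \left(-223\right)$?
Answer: $-10961240079$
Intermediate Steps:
$z{\left(u,B \right)} = - \frac{223}{3}$ ($z{\left(u,B \right)} = - \frac{\left(-1\right) \left(-223\right)}{3} = \left(- \frac{1}{3}\right) 223 = - \frac{223}{3}$)
$\left(233974 + z{\left(496,288 \right)}\right) \left(-467989 + 421126\right) = \left(233974 - \frac{223}{3}\right) \left(-467989 + 421126\right) = \frac{701699}{3} \left(-46863\right) = -10961240079$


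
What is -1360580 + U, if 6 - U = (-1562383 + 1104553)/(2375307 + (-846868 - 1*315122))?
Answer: -183423011792/134813 ≈ -1.3606e+6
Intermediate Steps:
U = 859748/134813 (U = 6 - (-1562383 + 1104553)/(2375307 + (-846868 - 1*315122)) = 6 - (-457830)/(2375307 + (-846868 - 315122)) = 6 - (-457830)/(2375307 - 1161990) = 6 - (-457830)/1213317 = 6 - 1*(-50870/134813) = 6 + 50870/134813 = 859748/134813 ≈ 6.3773)
-1360580 + U = -1360580 + 859748/134813 = -183423011792/134813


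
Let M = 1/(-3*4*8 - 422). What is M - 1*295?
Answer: -152811/518 ≈ -295.00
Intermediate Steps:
M = -1/518 (M = 1/(-12*8 - 422) = 1/(-96 - 422) = 1/(-518) = -1/518 ≈ -0.0019305)
M - 1*295 = -1/518 - 1*295 = -1/518 - 295 = -152811/518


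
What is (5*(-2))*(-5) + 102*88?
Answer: 9026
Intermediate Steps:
(5*(-2))*(-5) + 102*88 = -10*(-5) + 8976 = 50 + 8976 = 9026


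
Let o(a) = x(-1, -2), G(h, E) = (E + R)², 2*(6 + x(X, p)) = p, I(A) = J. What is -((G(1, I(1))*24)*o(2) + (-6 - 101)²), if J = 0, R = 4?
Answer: -8761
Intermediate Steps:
I(A) = 0
x(X, p) = -6 + p/2
G(h, E) = (4 + E)² (G(h, E) = (E + 4)² = (4 + E)²)
o(a) = -7 (o(a) = -6 + (½)*(-2) = -6 - 1 = -7)
-((G(1, I(1))*24)*o(2) + (-6 - 101)²) = -(((4 + 0)²*24)*(-7) + (-6 - 101)²) = -((4²*24)*(-7) + (-107)²) = -((16*24)*(-7) + 11449) = -(384*(-7) + 11449) = -(-2688 + 11449) = -1*8761 = -8761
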